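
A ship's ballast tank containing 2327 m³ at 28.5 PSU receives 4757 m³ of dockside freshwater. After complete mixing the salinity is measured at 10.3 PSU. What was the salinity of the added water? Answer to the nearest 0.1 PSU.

Salt balance: 2,327×28.5 + 4,757×S = 7,084×10.3
66,319.5 + 4,757·S = 72,965.2
S = (72,965.2 − 66,319.5) / 4,757 = 1.397 PSU

1.4 PSU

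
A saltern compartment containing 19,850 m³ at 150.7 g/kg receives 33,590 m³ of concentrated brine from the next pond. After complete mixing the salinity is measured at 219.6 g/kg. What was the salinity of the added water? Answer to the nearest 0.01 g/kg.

Salt balance: 19,850×150.7 + 33,590×S = 53,440×219.6
2,991,395 + 33,590·S = 11,735,424
S = (11,735,424 − 2,991,395) / 33,590 = 260.3164 g/kg

260.32 g/kg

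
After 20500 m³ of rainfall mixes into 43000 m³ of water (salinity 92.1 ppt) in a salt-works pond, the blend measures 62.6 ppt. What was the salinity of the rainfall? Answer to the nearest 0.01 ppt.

0.72 ppt

Salt balance: 43,000×92.1 + 20,500×S = 63,500×62.6
3,960,300 + 20,500·S = 3,975,100
S = (3,975,100 − 3,960,300) / 20,500 = 0.722 ppt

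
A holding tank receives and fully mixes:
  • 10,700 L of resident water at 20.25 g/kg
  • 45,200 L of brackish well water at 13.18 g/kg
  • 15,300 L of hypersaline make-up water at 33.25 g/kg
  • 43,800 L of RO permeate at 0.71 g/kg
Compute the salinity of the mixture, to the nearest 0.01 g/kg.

11.76 g/kg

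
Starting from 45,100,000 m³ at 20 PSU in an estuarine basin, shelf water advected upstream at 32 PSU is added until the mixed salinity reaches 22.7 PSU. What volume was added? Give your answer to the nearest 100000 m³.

13100000 m³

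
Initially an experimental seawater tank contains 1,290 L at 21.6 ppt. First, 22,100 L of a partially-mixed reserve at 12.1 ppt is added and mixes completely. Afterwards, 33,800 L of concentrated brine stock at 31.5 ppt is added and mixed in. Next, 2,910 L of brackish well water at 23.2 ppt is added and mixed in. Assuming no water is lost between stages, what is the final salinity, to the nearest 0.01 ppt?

23.75 ppt

Salt balance:
Initial salt = 1,290×21.6 = 27,864
After stage 1: salt = 27,864 + 22,100×12.1 = 295,274; volume = 23,390 L; S = 12.624 ppt
After stage 2: salt = 295,274 + 33,800×31.5 = 1,359,974; volume = 57,190 L; S = 23.78 ppt
After stage 3: salt = 1,359,974 + 2,910×23.2 = 1,427,486; volume = 60,100 L
S = 1,427,486 / 60,100 = 23.7518 ppt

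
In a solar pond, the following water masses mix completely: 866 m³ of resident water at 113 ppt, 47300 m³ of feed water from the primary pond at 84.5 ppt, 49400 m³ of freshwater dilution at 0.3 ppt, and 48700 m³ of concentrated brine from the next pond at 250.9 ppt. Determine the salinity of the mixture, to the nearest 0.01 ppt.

111.63 ppt

Conserving salt mass:
salt = 866×113 + 47,300×84.5 + 49,400×0.3 + 48,700×250.9 = 97,858 + 3,996,850 + 14,820 + 12,218,830 = 16,328,358
volume = 866 + 47,300 + 49,400 + 48,700 = 146,266 m³
S = 16,328,358 / 146,266 = 111.6347 ppt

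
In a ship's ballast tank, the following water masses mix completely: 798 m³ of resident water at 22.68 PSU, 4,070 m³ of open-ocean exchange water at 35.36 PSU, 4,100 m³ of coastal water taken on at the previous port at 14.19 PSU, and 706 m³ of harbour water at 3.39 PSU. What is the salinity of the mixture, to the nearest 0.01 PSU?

23.01 PSU

Salt balance:
salt = 798×22.68 + 4,070×35.36 + 4,100×14.19 + 706×3.39 = 18,098.64 + 143,915.2 + 58,179 + 2,393.34 = 222,586.18
volume = 798 + 4,070 + 4,100 + 706 = 9,674 m³
S = 222,586.18 / 9,674 = 23.0087 PSU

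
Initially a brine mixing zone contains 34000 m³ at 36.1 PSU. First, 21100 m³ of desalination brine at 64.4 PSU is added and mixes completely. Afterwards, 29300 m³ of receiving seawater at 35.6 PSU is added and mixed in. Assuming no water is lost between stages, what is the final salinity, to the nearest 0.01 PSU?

43.00 PSU

Total salt / total volume:
Initial salt = 34,000×36.1 = 1,227,400
After stage 1: salt = 1,227,400 + 21,100×64.4 = 2,586,240; volume = 55,100 m³; S = 46.937 PSU
After stage 2: salt = 2,586,240 + 29,300×35.6 = 3,629,320; volume = 84,400 m³
S = 3,629,320 / 84,400 = 43.0014 PSU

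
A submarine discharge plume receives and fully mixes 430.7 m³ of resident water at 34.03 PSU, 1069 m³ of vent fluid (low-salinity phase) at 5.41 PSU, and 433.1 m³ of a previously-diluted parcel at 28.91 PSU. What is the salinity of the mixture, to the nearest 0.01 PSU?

Conserving salt mass:
salt = 430.7×34.03 + 1,069×5.41 + 433.1×28.91 = 14,656.721 + 5,783.29 + 12,520.921 = 32,960.932
volume = 430.7 + 1,069 + 433.1 = 1,932.8 m³
S = 32,960.932 / 1,932.8 = 17.0535 PSU

17.05 PSU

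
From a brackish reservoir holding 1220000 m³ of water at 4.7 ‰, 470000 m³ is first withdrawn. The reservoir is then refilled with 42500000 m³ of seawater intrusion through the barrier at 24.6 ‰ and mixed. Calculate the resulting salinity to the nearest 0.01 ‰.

24.25 ‰

Remaining after removal: 750,000 m³ at 4.7 ‰ (salt = 3,525,000)
After addition: salt = 3,525,000 + 42,500,000×24.6 = 1,049,025,000; volume = 43,250,000 m³
S = 1,049,025,000 / 43,250,000 = 24.2549 ‰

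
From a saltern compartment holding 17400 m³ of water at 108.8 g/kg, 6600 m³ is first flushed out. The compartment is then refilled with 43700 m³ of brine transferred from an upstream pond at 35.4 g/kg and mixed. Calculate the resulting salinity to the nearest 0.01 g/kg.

49.95 g/kg

Remaining after removal: 10,800 m³ at 108.8 g/kg (salt = 1,175,040)
After addition: salt = 1,175,040 + 43,700×35.4 = 2,722,020; volume = 54,500 m³
S = 2,722,020 / 54,500 = 49.9453 g/kg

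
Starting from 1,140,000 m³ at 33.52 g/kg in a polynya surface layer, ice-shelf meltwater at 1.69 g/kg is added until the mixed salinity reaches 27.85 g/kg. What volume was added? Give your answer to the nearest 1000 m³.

247000 m³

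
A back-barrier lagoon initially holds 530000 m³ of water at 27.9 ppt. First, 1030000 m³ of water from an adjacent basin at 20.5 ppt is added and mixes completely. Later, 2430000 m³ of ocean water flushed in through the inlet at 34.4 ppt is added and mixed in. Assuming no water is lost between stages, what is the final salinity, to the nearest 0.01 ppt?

29.95 ppt

Conserving salt mass:
Initial salt = 530,000×27.9 = 14,787,000
After stage 1: salt = 14,787,000 + 1,030,000×20.5 = 35,902,000; volume = 1,560,000 m³; S = 23.014 ppt
After stage 2: salt = 35,902,000 + 2,430,000×34.4 = 119,494,000; volume = 3,990,000 m³
S = 119,494,000 / 3,990,000 = 29.9484 ppt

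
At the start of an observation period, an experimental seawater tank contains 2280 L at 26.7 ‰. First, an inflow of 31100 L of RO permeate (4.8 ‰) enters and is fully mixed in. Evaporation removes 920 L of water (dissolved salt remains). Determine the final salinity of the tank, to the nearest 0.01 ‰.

After mixing: salt = 2,280×26.7 + 31,100×4.8 = 210,156; volume = 33,380 L
After evaporation: salt unchanged = 210,156; volume = 33,380 − 920 = 32,460 L
S = 210,156 / 32,460 = 6.4743 ‰

6.47 ‰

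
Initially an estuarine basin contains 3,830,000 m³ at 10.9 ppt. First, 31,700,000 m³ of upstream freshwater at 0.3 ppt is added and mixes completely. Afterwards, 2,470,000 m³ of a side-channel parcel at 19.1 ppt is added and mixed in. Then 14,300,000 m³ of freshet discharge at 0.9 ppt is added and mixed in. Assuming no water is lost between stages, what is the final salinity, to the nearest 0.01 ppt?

2.13 ppt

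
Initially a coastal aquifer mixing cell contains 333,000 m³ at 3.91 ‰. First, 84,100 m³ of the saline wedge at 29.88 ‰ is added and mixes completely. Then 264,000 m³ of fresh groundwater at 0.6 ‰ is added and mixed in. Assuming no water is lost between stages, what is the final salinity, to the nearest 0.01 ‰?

Mass of salt is conserved:
Initial salt = 333,000×3.91 = 1,302,030
After stage 1: salt = 1,302,030 + 84,100×29.88 = 3,814,938; volume = 417,100 m³; S = 9.146 ‰
After stage 2: salt = 3,814,938 + 264,000×0.6 = 3,973,338; volume = 681,100 m³
S = 3,973,338 / 681,100 = 5.8337 ‰

5.83 ‰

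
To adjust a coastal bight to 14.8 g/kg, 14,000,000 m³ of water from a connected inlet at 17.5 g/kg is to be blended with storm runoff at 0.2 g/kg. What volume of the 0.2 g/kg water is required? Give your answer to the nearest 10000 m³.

2590000 m³

Salt balance: 14,000,000×17.5 + V×0.2 = (14,000,000+V)×14.8
245,000,000 + 0.2V = 207,200,000 + 14.8V
37,800,000 = 14.6V
V = 2,589,041.1 m³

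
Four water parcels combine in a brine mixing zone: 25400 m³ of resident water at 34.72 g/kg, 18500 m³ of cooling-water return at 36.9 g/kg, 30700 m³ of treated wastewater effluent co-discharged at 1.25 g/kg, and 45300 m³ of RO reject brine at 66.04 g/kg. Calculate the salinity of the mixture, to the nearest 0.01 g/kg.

Mass of salt is conserved:
salt = 25,400×34.72 + 18,500×36.9 + 30,700×1.25 + 45,300×66.04 = 881,888 + 682,650 + 38,375 + 2,991,612 = 4,594,525
volume = 25,400 + 18,500 + 30,700 + 45,300 = 119,900 m³
S = 4,594,525 / 119,900 = 38.3196 g/kg

38.32 g/kg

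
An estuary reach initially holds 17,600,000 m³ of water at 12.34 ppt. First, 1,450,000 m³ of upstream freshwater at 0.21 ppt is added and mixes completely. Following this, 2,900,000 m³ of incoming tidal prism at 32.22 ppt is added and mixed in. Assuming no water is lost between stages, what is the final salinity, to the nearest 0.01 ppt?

14.17 ppt

Weighted by volume,
Initial salt = 17,600,000×12.34 = 217,184,000
After stage 1: salt = 217,184,000 + 1,450,000×0.21 = 217,488,500; volume = 19,050,000 m³; S = 11.417 ppt
After stage 2: salt = 217,488,500 + 2,900,000×32.22 = 310,926,500; volume = 21,950,000 m³
S = 310,926,500 / 21,950,000 = 14.1652 ppt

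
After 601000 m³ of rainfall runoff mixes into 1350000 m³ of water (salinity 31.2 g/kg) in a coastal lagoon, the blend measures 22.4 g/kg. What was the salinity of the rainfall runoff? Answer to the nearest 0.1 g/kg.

Salt balance: 1,350,000×31.2 + 601,000×S = 1,951,000×22.4
42,120,000 + 601,000·S = 43,702,400
S = (43,702,400 − 42,120,000) / 601,000 = 2.6329 g/kg

2.6 g/kg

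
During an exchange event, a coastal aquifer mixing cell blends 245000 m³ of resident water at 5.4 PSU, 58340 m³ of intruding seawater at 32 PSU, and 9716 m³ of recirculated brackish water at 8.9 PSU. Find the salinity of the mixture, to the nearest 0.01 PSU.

Total salt / total volume:
salt = 245,000×5.4 + 58,340×32 + 9,716×8.9 = 1,323,000 + 1,866,880 + 86,472.4 = 3,276,352.4
volume = 245,000 + 58,340 + 9,716 = 313,056 m³
S = 3,276,352.4 / 313,056 = 10.4657 PSU

10.47 PSU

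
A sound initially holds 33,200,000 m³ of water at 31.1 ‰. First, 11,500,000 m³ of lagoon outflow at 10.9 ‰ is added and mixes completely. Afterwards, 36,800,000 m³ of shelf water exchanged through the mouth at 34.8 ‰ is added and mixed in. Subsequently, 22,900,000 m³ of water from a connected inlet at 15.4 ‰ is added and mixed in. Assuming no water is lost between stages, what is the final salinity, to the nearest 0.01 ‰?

26.74 ‰

Mass of salt is conserved:
Initial salt = 33,200,000×31.1 = 1,032,520,000
After stage 1: salt = 1,032,520,000 + 11,500,000×10.9 = 1,157,870,000; volume = 44,700,000 m³; S = 25.903 ‰
After stage 2: salt = 1,157,870,000 + 36,800,000×34.8 = 2,438,510,000; volume = 81,500,000 m³; S = 29.92 ‰
After stage 3: salt = 2,438,510,000 + 22,900,000×15.4 = 2,791,170,000; volume = 104,400,000 m³
S = 2,791,170,000 / 104,400,000 = 26.7353 ‰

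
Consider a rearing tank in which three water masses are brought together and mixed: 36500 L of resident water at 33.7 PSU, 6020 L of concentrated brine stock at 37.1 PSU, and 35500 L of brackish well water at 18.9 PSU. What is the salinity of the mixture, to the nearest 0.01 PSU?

27.23 PSU

Salt balance:
salt = 36,500×33.7 + 6,020×37.1 + 35,500×18.9 = 1,230,050 + 223,342 + 670,950 = 2,124,342
volume = 36,500 + 6,020 + 35,500 = 78,020 L
S = 2,124,342 / 78,020 = 27.2282 PSU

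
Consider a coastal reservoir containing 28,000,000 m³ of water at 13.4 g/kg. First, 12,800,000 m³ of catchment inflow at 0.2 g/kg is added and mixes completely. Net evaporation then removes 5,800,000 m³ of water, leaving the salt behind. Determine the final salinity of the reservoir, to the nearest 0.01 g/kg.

10.79 g/kg

After mixing: salt = 28,000,000×13.4 + 12,800,000×0.2 = 377,760,000; volume = 40,800,000 m³
After evaporation: salt unchanged = 377,760,000; volume = 40,800,000 − 5,800,000 = 35,000,000 m³
S = 377,760,000 / 35,000,000 = 10.7931 g/kg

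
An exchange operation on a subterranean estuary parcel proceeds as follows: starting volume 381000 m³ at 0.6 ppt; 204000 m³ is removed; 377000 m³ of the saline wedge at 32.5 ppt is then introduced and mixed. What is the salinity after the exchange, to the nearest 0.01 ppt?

22.31 ppt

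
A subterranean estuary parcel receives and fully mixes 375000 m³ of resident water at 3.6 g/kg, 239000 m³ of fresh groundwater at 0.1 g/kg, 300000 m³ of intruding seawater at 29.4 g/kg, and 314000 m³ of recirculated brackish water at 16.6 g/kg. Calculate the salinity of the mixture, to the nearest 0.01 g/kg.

12.55 g/kg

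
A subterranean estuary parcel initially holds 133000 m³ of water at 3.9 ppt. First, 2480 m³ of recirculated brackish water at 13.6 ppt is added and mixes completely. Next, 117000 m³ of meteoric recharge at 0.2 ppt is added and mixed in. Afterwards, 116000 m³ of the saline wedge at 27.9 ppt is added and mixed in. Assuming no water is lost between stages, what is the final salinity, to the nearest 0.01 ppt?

10.35 ppt

Mass of salt is conserved:
Initial salt = 133,000×3.9 = 518,700
After stage 1: salt = 518,700 + 2,480×13.6 = 552,428; volume = 135,480 m³; S = 4.078 ppt
After stage 2: salt = 552,428 + 117,000×0.2 = 575,828; volume = 252,480 m³; S = 2.281 ppt
After stage 3: salt = 575,828 + 116,000×27.9 = 3,812,228; volume = 368,480 m³
S = 3,812,228 / 368,480 = 10.3458 ppt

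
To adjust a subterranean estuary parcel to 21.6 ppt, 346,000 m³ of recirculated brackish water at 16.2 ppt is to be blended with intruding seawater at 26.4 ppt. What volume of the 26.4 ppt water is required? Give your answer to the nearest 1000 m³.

389000 m³

Salt balance: 346,000×16.2 + V×26.4 = (346,000+V)×21.6
5,605,200 + 26.4V = 7,473,600 + 21.6V
1,868,400 = 4.8V
V = 389,250 m³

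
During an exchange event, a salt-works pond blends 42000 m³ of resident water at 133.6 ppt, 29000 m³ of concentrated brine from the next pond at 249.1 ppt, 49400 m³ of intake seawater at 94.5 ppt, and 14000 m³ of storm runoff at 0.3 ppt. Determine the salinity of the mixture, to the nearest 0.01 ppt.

130.26 ppt

Salt balance:
salt = 42,000×133.6 + 29,000×249.1 + 49,400×94.5 + 14,000×0.3 = 5,611,200 + 7,223,900 + 4,668,300 + 4,200 = 17,507,600
volume = 42,000 + 29,000 + 49,400 + 14,000 = 134,400 m³
S = 17,507,600 / 134,400 = 130.2649 ppt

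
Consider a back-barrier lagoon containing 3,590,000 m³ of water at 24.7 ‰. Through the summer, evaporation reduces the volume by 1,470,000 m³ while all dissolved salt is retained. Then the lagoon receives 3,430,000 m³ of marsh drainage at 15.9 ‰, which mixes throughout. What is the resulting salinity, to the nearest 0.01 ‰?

After evaporation: salt = 3,590,000×24.7 = 88,673,000; volume = 3,590,000 − 1,470,000 = 2,120,000 m³
After mixing: salt = 88,673,000 + 3,430,000×15.9 = 143,210,000; volume = 2,120,000 + 3,430,000 = 5,550,000 m³
S = 143,210,000 / 5,550,000 = 25.8036 ‰

25.80 ‰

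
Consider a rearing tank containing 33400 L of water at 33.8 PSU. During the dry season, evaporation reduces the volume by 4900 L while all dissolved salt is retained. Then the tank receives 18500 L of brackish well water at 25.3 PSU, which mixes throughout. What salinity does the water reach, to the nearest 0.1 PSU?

34.0 PSU

After evaporation: salt = 33,400×33.8 = 1,128,920; volume = 33,400 − 4,900 = 28,500 L
After mixing: salt = 1,128,920 + 18,500×25.3 = 1,596,970; volume = 28,500 + 18,500 = 47,000 L
S = 1,596,970 / 47,000 = 33.9781 PSU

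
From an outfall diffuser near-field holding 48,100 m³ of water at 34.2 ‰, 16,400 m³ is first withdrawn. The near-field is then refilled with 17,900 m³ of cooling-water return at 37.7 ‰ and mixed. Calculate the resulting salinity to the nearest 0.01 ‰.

Remaining after removal: 31,700 m³ at 34.2 ‰ (salt = 1,084,140)
After addition: salt = 1,084,140 + 17,900×37.7 = 1,758,970; volume = 49,600 m³
S = 1,758,970 / 49,600 = 35.4631 ‰

35.46 ‰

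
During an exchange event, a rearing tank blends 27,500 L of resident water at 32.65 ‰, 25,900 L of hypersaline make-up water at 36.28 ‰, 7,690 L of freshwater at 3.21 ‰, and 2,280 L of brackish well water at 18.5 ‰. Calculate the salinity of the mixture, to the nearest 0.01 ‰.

Salt balance:
salt = 27,500×32.65 + 25,900×36.28 + 7,690×3.21 + 2,280×18.5 = 897,875 + 939,652 + 24,684.9 + 42,180 = 1,904,391.9
volume = 27,500 + 25,900 + 7,690 + 2,280 = 63,370 L
S = 1,904,391.9 / 63,370 = 30.0519 ‰

30.05 ‰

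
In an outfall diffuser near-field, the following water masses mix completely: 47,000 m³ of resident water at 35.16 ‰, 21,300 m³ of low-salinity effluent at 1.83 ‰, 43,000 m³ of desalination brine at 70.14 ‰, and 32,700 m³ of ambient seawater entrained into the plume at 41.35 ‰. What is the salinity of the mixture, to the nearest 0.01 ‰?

Total salt / total volume:
salt = 47,000×35.16 + 21,300×1.83 + 43,000×70.14 + 32,700×41.35 = 1,652,520 + 38,979 + 3,016,020 + 1,352,145 = 6,059,664
volume = 47,000 + 21,300 + 43,000 + 32,700 = 144,000 m³
S = 6,059,664 / 144,000 = 42.081 ‰

42.08 ‰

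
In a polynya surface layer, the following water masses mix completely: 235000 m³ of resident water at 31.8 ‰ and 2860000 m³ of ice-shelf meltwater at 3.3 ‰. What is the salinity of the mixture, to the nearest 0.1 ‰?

Mass of salt is conserved:
salt = 235,000×31.8 + 2,860,000×3.3 = 7,473,000 + 9,438,000 = 16,911,000
volume = 235,000 + 2,860,000 = 3,095,000 m³
S = 16,911,000 / 3,095,000 = 5.464 ‰

5.5 ‰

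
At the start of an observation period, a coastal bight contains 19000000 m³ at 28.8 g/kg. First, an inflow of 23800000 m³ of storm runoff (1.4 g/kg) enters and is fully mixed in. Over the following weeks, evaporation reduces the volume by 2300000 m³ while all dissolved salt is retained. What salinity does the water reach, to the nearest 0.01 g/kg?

After mixing: salt = 19,000,000×28.8 + 23,800,000×1.4 = 580,520,000; volume = 42,800,000 m³
After evaporation: salt unchanged = 580,520,000; volume = 42,800,000 − 2,300,000 = 40,500,000 m³
S = 580,520,000 / 40,500,000 = 14.3338 g/kg

14.33 g/kg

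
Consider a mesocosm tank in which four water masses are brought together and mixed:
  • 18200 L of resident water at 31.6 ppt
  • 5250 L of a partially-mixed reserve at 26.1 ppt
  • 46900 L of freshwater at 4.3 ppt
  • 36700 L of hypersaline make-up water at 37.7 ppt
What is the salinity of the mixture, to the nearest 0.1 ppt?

21.5 ppt

Salt balance:
salt = 18,200×31.6 + 5,250×26.1 + 46,900×4.3 + 36,700×37.7 = 575,120 + 137,025 + 201,670 + 1,383,590 = 2,297,405
volume = 18,200 + 5,250 + 46,900 + 36,700 = 107,050 L
S = 2,297,405 / 107,050 = 21.461 ppt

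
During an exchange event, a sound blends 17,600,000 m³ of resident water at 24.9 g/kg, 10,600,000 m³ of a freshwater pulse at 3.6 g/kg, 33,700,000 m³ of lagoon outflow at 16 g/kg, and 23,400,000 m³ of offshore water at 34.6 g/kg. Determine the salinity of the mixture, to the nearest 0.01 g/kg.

Total salt / total volume:
salt = 17,600,000×24.9 + 10,600,000×3.6 + 33,700,000×16 + 23,400,000×34.6 = 438,240,000 + 38,160,000 + 539,200,000 + 809,640,000 = 1,825,240,000
volume = 17,600,000 + 10,600,000 + 33,700,000 + 23,400,000 = 85,300,000 m³
S = 1,825,240,000 / 85,300,000 = 21.3979 g/kg

21.40 g/kg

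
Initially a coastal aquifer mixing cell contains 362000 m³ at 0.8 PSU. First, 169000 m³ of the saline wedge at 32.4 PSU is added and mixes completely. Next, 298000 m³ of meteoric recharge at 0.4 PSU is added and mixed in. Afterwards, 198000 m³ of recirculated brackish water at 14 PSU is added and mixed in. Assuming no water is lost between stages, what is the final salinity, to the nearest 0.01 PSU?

8.43 PSU

Weighted by volume,
Initial salt = 362,000×0.8 = 289,600
After stage 1: salt = 289,600 + 169,000×32.4 = 5,765,200; volume = 531,000 m³; S = 10.857 PSU
After stage 2: salt = 5,765,200 + 298,000×0.4 = 5,884,400; volume = 829,000 m³; S = 7.098 PSU
After stage 3: salt = 5,884,400 + 198,000×14 = 8,656,400; volume = 1,027,000 m³
S = 8,656,400 / 1,027,000 = 8.4288 PSU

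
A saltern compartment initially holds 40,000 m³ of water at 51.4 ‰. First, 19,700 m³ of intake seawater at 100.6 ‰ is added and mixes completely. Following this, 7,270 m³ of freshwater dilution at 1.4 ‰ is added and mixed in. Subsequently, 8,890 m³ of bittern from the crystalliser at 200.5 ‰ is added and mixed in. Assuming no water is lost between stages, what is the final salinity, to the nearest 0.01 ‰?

Weighted by volume,
Initial salt = 40,000×51.4 = 2,056,000
After stage 1: salt = 2,056,000 + 19,700×100.6 = 4,037,820; volume = 59,700 m³; S = 67.635 ‰
After stage 2: salt = 4,037,820 + 7,270×1.4 = 4,047,998; volume = 66,970 m³; S = 60.445 ‰
After stage 3: salt = 4,047,998 + 8,890×200.5 = 5,830,443; volume = 75,860 m³
S = 5,830,443 / 75,860 = 76.8579 ‰

76.86 ‰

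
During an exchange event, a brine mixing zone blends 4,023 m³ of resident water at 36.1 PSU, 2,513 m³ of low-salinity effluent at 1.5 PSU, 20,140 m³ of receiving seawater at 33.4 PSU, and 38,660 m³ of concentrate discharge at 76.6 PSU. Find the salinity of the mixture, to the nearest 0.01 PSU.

Total salt / total volume:
salt = 4,023×36.1 + 2,513×1.5 + 20,140×33.4 + 38,660×76.6 = 145,230.3 + 3,769.5 + 672,676 + 2,961,356 = 3,783,031.8
volume = 4,023 + 2,513 + 20,140 + 38,660 = 65,336 m³
S = 3,783,031.8 / 65,336 = 57.9012 PSU

57.90 PSU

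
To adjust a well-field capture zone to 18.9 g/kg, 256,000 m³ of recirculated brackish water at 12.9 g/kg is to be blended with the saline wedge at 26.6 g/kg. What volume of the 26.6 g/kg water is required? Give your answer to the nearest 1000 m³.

Salt balance: 256,000×12.9 + V×26.6 = (256,000+V)×18.9
3,302,400 + 26.6V = 4,838,400 + 18.9V
1,536,000 = 7.7V
V = 199,480.52 m³

199000 m³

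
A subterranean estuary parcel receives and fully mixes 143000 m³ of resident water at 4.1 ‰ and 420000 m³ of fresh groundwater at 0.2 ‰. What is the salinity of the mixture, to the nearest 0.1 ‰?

Salt balance:
salt = 143,000×4.1 + 420,000×0.2 = 586,300 + 84,000 = 670,300
volume = 143,000 + 420,000 = 563,000 m³
S = 670,300 / 563,000 = 1.191 ‰

1.2 ‰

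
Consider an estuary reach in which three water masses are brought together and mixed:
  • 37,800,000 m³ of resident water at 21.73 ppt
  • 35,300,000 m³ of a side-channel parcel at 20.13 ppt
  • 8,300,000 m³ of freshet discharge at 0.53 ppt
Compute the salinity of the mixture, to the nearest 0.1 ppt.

18.9 ppt

Salt balance:
salt = 37,800,000×21.73 + 35,300,000×20.13 + 8,300,000×0.53 = 821,394,000 + 710,589,000 + 4,399,000 = 1,536,382,000
volume = 37,800,000 + 35,300,000 + 8,300,000 = 81,400,000 m³
S = 1,536,382,000 / 81,400,000 = 18.874 ppt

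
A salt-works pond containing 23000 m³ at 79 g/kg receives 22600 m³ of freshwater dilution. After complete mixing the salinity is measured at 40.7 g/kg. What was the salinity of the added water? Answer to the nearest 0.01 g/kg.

Salt balance: 23,000×79 + 22,600×S = 45,600×40.7
1,817,000 + 22,600·S = 1,855,920
S = (1,855,920 − 1,817,000) / 22,600 = 1.7221 g/kg

1.72 g/kg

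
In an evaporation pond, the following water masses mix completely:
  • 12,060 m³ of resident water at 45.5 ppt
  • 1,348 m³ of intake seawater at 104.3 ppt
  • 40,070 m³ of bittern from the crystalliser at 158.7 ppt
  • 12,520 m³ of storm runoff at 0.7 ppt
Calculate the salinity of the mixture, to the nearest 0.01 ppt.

106.93 ppt

Mass of salt is conserved:
salt = 12,060×45.5 + 1,348×104.3 + 40,070×158.7 + 12,520×0.7 = 548,730 + 140,596.4 + 6,359,109 + 8,764 = 7,057,199.4
volume = 12,060 + 1,348 + 40,070 + 12,520 = 65,998 m³
S = 7,057,199.4 / 65,998 = 106.9305 ppt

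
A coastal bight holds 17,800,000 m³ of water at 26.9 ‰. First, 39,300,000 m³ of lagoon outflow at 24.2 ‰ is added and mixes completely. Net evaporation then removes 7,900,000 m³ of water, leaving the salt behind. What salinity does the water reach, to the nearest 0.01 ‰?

After mixing: salt = 17,800,000×26.9 + 39,300,000×24.2 = 1,429,880,000; volume = 57,100,000 m³
After evaporation: salt unchanged = 1,429,880,000; volume = 57,100,000 − 7,900,000 = 49,200,000 m³
S = 1,429,880,000 / 49,200,000 = 29.0626 ‰

29.06 ‰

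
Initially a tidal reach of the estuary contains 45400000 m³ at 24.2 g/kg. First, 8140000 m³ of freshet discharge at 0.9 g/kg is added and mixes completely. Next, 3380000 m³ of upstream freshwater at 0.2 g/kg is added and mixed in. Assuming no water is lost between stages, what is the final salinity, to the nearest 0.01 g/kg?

Mass of salt is conserved:
Initial salt = 45,400,000×24.2 = 1,098,680,000
After stage 1: salt = 1,098,680,000 + 8,140,000×0.9 = 1,106,006,000; volume = 53,540,000 m³; S = 20.658 g/kg
After stage 2: salt = 1,106,006,000 + 3,380,000×0.2 = 1,106,682,000; volume = 56,920,000 m³
S = 1,106,682,000 / 56,920,000 = 19.4428 g/kg

19.44 g/kg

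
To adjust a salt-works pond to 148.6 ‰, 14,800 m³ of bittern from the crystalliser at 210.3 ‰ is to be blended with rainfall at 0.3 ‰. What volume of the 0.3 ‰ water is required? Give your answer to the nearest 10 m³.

6160 m³

Salt balance: 14,800×210.3 + V×0.3 = (14,800+V)×148.6
3,112,440 + 0.3V = 2,199,280 + 148.6V
913,160 = 148.3V
V = 6,157.52 m³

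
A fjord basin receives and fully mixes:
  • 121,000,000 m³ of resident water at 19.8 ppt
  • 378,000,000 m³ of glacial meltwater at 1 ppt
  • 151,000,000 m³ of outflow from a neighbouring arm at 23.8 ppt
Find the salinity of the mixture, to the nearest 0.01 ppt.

9.80 ppt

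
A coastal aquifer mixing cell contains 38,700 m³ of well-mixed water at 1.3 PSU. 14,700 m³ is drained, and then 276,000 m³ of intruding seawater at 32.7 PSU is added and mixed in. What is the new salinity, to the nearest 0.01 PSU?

Remaining after removal: 24,000 m³ at 1.3 PSU (salt = 31,200)
After addition: salt = 31,200 + 276,000×32.7 = 9,056,400; volume = 300,000 m³
S = 9,056,400 / 300,000 = 30.188 PSU

30.19 PSU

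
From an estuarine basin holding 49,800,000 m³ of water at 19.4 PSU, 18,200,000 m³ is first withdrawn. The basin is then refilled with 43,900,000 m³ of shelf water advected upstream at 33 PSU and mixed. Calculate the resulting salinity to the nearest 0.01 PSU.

27.31 PSU

Remaining after removal: 31,600,000 m³ at 19.4 PSU (salt = 613,040,000)
After addition: salt = 613,040,000 + 43,900,000×33 = 2,061,740,000; volume = 75,500,000 m³
S = 2,061,740,000 / 75,500,000 = 27.3078 PSU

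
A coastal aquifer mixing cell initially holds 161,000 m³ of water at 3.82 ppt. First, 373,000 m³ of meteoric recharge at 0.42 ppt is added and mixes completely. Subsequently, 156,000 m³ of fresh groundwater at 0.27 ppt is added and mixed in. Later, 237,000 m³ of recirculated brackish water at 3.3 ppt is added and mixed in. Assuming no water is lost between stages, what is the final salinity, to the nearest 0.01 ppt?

Mass of salt is conserved:
Initial salt = 161,000×3.82 = 615,020
After stage 1: salt = 615,020 + 373,000×0.42 = 771,680; volume = 534,000 m³; S = 1.445 ppt
After stage 2: salt = 771,680 + 156,000×0.27 = 813,800; volume = 690,000 m³; S = 1.179 ppt
After stage 3: salt = 813,800 + 237,000×3.3 = 1,595,900; volume = 927,000 m³
S = 1,595,900 / 927,000 = 1.7216 ppt

1.72 ppt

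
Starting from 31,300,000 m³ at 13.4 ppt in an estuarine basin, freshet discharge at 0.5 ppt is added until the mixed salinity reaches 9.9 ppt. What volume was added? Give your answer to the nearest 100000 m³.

Salt balance: 31,300,000×13.4 + V×0.5 = (31,300,000+V)×9.9
419,420,000 + 0.5V = 309,870,000 + 9.9V
109,550,000 = 9.4V
V = 11,654,255.32 m³

11700000 m³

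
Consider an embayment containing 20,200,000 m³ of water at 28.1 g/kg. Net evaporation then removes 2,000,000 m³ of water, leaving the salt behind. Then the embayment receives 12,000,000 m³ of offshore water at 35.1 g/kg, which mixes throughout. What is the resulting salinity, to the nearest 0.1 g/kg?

32.7 g/kg

After evaporation: salt = 20,200,000×28.1 = 567,620,000; volume = 20,200,000 − 2,000,000 = 18,200,000 m³
After mixing: salt = 567,620,000 + 12,000,000×35.1 = 988,820,000; volume = 18,200,000 + 12,000,000 = 30,200,000 m³
S = 988,820,000 / 30,200,000 = 32.7424 g/kg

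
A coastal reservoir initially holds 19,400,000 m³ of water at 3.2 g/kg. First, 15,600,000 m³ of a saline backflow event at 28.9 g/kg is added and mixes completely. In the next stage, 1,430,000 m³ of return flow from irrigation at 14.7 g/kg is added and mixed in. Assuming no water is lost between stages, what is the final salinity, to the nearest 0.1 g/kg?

14.7 g/kg

Total salt / total volume:
Initial salt = 19,400,000×3.2 = 62,080,000
After stage 1: salt = 62,080,000 + 15,600,000×28.9 = 512,920,000; volume = 35,000,000 m³; S = 14.655 g/kg
After stage 2: salt = 512,920,000 + 1,430,000×14.7 = 533,941,000; volume = 36,430,000 m³
S = 533,941,000 / 36,430,000 = 14.6566 g/kg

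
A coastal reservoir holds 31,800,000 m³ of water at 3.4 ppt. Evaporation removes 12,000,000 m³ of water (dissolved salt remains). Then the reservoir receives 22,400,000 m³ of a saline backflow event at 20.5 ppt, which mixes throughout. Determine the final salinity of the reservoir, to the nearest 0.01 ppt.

13.44 ppt

After evaporation: salt = 31,800,000×3.4 = 108,120,000; volume = 31,800,000 − 12,000,000 = 19,800,000 m³
After mixing: salt = 108,120,000 + 22,400,000×20.5 = 567,320,000; volume = 19,800,000 + 22,400,000 = 42,200,000 m³
S = 567,320,000 / 42,200,000 = 13.4436 ppt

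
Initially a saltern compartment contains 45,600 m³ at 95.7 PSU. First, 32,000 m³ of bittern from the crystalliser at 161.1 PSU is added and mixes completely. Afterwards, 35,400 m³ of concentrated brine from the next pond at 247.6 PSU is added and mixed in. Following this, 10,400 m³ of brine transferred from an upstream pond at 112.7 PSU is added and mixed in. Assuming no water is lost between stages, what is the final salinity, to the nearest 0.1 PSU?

Total salt / total volume:
Initial salt = 45,600×95.7 = 4,363,920
After stage 1: salt = 4,363,920 + 32,000×161.1 = 9,519,120; volume = 77,600 m³; S = 122.669 PSU
After stage 2: salt = 9,519,120 + 35,400×247.6 = 18,284,160; volume = 113,000 m³; S = 161.807 PSU
After stage 3: salt = 18,284,160 + 10,400×112.7 = 19,456,240; volume = 123,400 m³
S = 19,456,240 / 123,400 = 157.6681 PSU

157.7 PSU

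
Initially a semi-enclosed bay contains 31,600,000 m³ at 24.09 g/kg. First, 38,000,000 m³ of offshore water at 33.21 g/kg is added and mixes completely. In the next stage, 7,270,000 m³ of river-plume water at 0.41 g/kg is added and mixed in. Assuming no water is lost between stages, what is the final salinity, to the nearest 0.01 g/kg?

26.36 g/kg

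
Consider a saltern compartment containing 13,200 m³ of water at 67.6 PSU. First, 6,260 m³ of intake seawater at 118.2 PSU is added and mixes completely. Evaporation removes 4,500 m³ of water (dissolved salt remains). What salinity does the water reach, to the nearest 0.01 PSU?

After mixing: salt = 13,200×67.6 + 6,260×118.2 = 1,632,252; volume = 19,460 m³
After evaporation: salt unchanged = 1,632,252; volume = 19,460 − 4,500 = 14,960 m³
S = 1,632,252 / 14,960 = 109.1078 PSU

109.11 PSU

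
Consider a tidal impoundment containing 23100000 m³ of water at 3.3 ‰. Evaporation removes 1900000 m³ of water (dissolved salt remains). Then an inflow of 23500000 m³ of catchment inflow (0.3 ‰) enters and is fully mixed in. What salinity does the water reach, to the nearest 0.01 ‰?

After evaporation: salt = 23,100,000×3.3 = 76,230,000; volume = 23,100,000 − 1,900,000 = 21,200,000 m³
After mixing: salt = 76,230,000 + 23,500,000×0.3 = 83,280,000; volume = 21,200,000 + 23,500,000 = 44,700,000 m³
S = 83,280,000 / 44,700,000 = 1.8631 ‰

1.86 ‰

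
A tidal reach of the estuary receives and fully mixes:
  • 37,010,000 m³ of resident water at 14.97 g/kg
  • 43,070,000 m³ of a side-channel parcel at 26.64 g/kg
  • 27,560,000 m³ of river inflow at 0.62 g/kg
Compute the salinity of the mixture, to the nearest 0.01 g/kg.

15.97 g/kg

By conservation of dissolved salt,
salt = 37,010,000×14.97 + 43,070,000×26.64 + 27,560,000×0.62 = 554,039,700 + 1,147,384,800 + 17,087,200 = 1,718,511,700
volume = 37,010,000 + 43,070,000 + 27,560,000 = 107,640,000 m³
S = 1,718,511,700 / 107,640,000 = 15.9654 g/kg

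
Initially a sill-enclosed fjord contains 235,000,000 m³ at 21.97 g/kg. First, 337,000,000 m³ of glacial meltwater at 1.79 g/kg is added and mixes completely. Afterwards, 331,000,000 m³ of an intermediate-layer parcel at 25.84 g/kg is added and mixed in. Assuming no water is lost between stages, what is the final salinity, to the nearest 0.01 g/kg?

15.86 g/kg

Mass of salt is conserved:
Initial salt = 235,000,000×21.97 = 5,162,950,000
After stage 1: salt = 5,162,950,000 + 337,000,000×1.79 = 5,766,180,000; volume = 572,000,000 m³; S = 10.081 g/kg
After stage 2: salt = 5,766,180,000 + 331,000,000×25.84 = 14,319,220,000; volume = 903,000,000 m³
S = 14,319,220,000 / 903,000,000 = 15.8574 g/kg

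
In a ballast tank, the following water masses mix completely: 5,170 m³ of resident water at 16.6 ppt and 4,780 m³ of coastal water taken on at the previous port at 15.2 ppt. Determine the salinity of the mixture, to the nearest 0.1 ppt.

15.9 ppt

By conservation of dissolved salt,
salt = 5,170×16.6 + 4,780×15.2 = 85,822 + 72,656 = 158,478
volume = 5,170 + 4,780 = 9,950 m³
S = 158,478 / 9,950 = 15.927 ppt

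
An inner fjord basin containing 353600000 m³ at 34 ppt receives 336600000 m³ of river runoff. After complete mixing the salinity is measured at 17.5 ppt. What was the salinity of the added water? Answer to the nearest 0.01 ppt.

Salt balance: 353,600,000×34 + 336,600,000×S = 690,200,000×17.5
12,022,400,000 + 336,600,000·S = 12,078,500,000
S = (12,078,500,000 − 12,022,400,000) / 336,600,000 = 0.1667 ppt

0.17 ppt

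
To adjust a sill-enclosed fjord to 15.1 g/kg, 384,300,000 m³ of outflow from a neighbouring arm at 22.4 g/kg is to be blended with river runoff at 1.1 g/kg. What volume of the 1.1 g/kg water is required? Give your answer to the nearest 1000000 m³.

200000000 m³

Salt balance: 384,300,000×22.4 + V×1.1 = (384,300,000+V)×15.1
8,608,320,000 + 1.1V = 5,802,930,000 + 15.1V
2,805,390,000 = 14V
V = 200,385,000 m³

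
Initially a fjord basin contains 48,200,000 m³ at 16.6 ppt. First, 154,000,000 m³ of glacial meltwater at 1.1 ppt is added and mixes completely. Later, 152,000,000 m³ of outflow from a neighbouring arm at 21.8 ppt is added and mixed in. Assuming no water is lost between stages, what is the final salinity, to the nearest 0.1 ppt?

12.1 ppt

Salt balance:
Initial salt = 48,200,000×16.6 = 800,120,000
After stage 1: salt = 800,120,000 + 154,000,000×1.1 = 969,520,000; volume = 202,200,000 m³; S = 4.795 ppt
After stage 2: salt = 969,520,000 + 152,000,000×21.8 = 4,283,120,000; volume = 354,200,000 m³
S = 4,283,120,000 / 354,200,000 = 12.0924 ppt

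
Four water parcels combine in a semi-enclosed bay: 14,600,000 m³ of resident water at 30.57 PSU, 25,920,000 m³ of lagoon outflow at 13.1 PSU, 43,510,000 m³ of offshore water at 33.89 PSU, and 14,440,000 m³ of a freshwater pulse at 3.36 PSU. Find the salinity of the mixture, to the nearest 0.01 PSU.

23.45 PSU

Total salt / total volume:
salt = 14,600,000×30.57 + 25,920,000×13.1 + 43,510,000×33.89 + 14,440,000×3.36 = 446,322,000 + 339,552,000 + 1,474,553,900 + 48,518,400 = 2,308,946,300
volume = 14,600,000 + 25,920,000 + 43,510,000 + 14,440,000 = 98,470,000 m³
S = 2,308,946,300 / 98,470,000 = 23.4482 PSU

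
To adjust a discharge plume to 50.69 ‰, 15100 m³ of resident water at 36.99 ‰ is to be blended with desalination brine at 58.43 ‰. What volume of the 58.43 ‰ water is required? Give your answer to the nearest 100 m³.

Salt balance: 15,100×36.99 + V×58.43 = (15,100+V)×50.69
558,549 + 58.43V = 765,419 + 50.69V
206,870 = 7.74V
V = 26,727.39 m³

26700 m³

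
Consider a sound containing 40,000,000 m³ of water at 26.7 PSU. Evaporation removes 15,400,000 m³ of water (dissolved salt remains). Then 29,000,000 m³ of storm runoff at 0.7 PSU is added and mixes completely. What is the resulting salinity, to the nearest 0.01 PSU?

20.30 PSU

After evaporation: salt = 40,000,000×26.7 = 1,068,000,000; volume = 40,000,000 − 15,400,000 = 24,600,000 m³
After mixing: salt = 1,068,000,000 + 29,000,000×0.7 = 1,088,300,000; volume = 24,600,000 + 29,000,000 = 53,600,000 m³
S = 1,088,300,000 / 53,600,000 = 20.3041 PSU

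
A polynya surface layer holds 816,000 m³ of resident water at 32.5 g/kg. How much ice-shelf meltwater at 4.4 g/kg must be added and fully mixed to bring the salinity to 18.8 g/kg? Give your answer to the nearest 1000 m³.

776000 m³

Salt balance: 816,000×32.5 + V×4.4 = (816,000+V)×18.8
26,520,000 + 4.4V = 15,340,800 + 18.8V
11,179,200 = 14.4V
V = 776,333.33 m³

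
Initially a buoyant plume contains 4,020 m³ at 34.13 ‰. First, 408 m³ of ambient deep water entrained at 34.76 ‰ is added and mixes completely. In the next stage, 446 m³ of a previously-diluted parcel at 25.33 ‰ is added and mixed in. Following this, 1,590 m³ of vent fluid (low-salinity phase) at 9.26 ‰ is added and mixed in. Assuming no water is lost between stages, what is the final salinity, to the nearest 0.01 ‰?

Weighted by volume,
Initial salt = 4,020×34.13 = 137,202.6
After stage 1: salt = 137,202.6 + 408×34.76 = 151,384.68; volume = 4,428 m³; S = 34.188 ‰
After stage 2: salt = 151,384.68 + 446×25.33 = 162,681.86; volume = 4,874 m³; S = 33.377 ‰
After stage 3: salt = 162,681.86 + 1,590×9.26 = 177,405.26; volume = 6,464 m³
S = 177,405.26 / 6,464 = 27.4451 ‰

27.45 ‰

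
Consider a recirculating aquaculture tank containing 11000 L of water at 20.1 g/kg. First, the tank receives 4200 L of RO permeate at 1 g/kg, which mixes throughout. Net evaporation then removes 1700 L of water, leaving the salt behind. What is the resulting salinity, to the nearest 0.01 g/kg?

After mixing: salt = 11,000×20.1 + 4,200×1 = 225,300; volume = 15,200 L
After evaporation: salt unchanged = 225,300; volume = 15,200 − 1,700 = 13,500 L
S = 225,300 / 13,500 = 16.6889 g/kg

16.69 g/kg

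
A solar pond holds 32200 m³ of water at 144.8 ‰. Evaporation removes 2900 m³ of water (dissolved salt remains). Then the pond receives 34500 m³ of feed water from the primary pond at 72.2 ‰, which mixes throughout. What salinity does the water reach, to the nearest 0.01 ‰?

After evaporation: salt = 32,200×144.8 = 4,662,560; volume = 32,200 − 2,900 = 29,300 m³
After mixing: salt = 4,662,560 + 34,500×72.2 = 7,153,460; volume = 29,300 + 34,500 = 63,800 m³
S = 7,153,460 / 63,800 = 112.1232 ‰

112.12 ‰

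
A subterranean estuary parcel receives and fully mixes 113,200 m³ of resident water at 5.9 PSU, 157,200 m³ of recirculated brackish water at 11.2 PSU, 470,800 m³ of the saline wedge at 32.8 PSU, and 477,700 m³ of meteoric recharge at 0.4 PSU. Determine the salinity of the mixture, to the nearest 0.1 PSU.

14.8 PSU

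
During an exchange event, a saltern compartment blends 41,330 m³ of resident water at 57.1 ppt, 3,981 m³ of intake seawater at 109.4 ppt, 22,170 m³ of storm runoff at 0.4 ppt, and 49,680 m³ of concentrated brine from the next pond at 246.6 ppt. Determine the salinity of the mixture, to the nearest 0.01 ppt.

128.50 ppt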